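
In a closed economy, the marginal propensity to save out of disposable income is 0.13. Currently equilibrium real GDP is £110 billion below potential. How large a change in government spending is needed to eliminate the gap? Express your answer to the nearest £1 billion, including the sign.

+£14 billion

MPC = 1 − MPS = 1 − 0.13 = 0.87.
Spending multiplier = 1/(1 − MPC) = 1/(1 − 0.87) = 1/0.13 ≈ 7.692.
Need ΔY = +£110 billion, so ΔG = ΔY/k = (+£110 billion) × 0.13 ≈ +£14 billion.
The government should increase government spending by £14 billion.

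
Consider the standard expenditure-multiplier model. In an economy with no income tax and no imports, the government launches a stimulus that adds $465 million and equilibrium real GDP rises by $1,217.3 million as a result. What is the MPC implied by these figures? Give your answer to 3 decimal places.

0.618

Implied spending multiplier k = ΔY/ΔG = 1,217.3/465 ≈ 2.6178.
Since k = 1/(1 − MPC), MPC = 1 − 1/k = 1 − ΔG/ΔY = 1 − 465/1,217.3 ≈ 0.618.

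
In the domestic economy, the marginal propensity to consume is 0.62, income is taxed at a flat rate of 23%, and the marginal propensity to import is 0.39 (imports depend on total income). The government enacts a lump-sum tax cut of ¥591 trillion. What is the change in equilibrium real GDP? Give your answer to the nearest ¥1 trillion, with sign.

+¥402 trillion

A lump-sum tax change of −¥591 trillion shifts disposable income by +¥591 trillion; first-round consumption changes by −c × ΔT = −0.62 × (−¥591 trillion) = +¥366.42 trillion.
Expenditure multiplier = 1/(1 − c(1−t) + m) = 1/(1 − 0.62×0.77 + 0.39) = 1/0.9126 ≈ 1.096.
The tax multiplier is −c × k ≈ −0.679, so ΔY = k × (−c·ΔT) = (+¥366.42 trillion) / 0.9126 ≈ +¥402 trillion.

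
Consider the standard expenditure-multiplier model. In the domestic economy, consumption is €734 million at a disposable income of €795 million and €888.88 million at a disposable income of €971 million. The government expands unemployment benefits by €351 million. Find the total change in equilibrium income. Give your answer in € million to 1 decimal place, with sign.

+€2,574.0 million

MPC = ΔC/ΔYd = (888.88 − 734)/(971 − 795) = 154.88/176 = 0.88.
The transfer change shifts disposable income by +€351 million, so first-round consumption changes by c·ΔTR = 0.88 × (+€351 million) = +€308.88 million.
Expenditure multiplier = 1/(1 − MPC) = 1/(1 − 0.88) = 1/0.12 ≈ 8.333.
The transfer multiplier is c × k ≈ 7.333, so ΔY = k × (c·ΔTR) = (+€308.88 million) / 0.12 = +€2,574 million.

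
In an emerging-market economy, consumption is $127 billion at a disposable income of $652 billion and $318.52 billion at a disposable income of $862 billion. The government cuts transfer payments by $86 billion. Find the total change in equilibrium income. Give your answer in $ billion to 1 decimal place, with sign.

MPC = ΔC/ΔYd = (318.52 − 127)/(862 − 652) = 191.52/210 = 0.912.
The transfer change shifts disposable income by −$86 billion, so first-round consumption changes by c·ΔTR = 0.912 × (−$86 billion) = −$78.432 billion.
Expenditure multiplier = 1/(1 − MPC) = 1/(1 − 0.912) = 1/0.088 ≈ 11.364.
The transfer multiplier is c × k ≈ 10.364, so ΔY = k × (c·ΔTR) = (−$78.432 billion) / 0.088 ≈ −$891.3 billion.

−$891.3 billion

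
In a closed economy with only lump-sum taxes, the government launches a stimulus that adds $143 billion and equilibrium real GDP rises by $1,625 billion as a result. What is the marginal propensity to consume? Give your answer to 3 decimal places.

0.912

Implied spending multiplier k = ΔY/ΔG = 1,625/143 ≈ 11.3636.
Since k = 1/(1 − MPC), MPC = 1 − 1/k = 1 − ΔG/ΔY = 1 − 143/1,625 = 0.912.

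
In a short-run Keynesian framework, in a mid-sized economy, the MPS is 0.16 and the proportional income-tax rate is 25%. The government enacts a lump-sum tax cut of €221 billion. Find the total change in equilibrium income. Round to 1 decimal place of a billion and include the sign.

+€501.7 billion

MPC = 1 − MPS = 1 − 0.16 = 0.84.
A lump-sum tax change of −€221 billion shifts disposable income by +€221 billion; first-round consumption changes by −c × ΔT = −0.84 × (−€221 billion) = +€185.64 billion.
Expenditure multiplier = 1/(1 − c(1−t)) = 1/(1 − 0.84×0.75) = 1/0.37 ≈ 2.703.
The tax multiplier is −c × k ≈ −2.27, so ΔY = k × (−c·ΔT) = (+€185.64 billion) / 0.37 ≈ +€501.7 billion.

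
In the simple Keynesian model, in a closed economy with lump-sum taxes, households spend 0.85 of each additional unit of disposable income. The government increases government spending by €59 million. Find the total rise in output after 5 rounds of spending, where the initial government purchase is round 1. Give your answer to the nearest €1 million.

Round 1 adds ΔG = €59 million; each later round is MPC = 0.85 times the previous.
After 5 rounds: 59 + 50.15 + 42.6275 + 36.233375 + 30.79836875 = ΔG·(1 − c^5)/(1 − c) = 59 × (1 − 0.4437053125)/0.15 ≈ €219 million.

€219 million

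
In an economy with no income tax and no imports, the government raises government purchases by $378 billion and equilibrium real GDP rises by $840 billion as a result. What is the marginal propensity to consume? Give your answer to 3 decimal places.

Implied spending multiplier k = ΔY/ΔG = 840/378 ≈ 2.2222.
Since k = 1/(1 − MPC), MPC = 1 − 1/k = 1 − ΔG/ΔY = 1 − 378/840 = 0.550.

0.550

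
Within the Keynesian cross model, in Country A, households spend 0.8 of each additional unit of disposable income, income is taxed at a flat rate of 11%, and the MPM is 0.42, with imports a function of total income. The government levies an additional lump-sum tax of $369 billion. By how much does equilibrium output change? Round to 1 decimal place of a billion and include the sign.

−$416.9 billion

A lump-sum tax change of +$369 billion shifts disposable income by −$369 billion; first-round consumption changes by −c × ΔT = −0.8 × (+$369 billion) = −$295.2 billion.
Expenditure multiplier = 1/(1 − c(1−t) + m) = 1/(1 − 0.8×0.89 + 0.42) = 1/0.708 ≈ 1.412.
The tax multiplier is −c × k ≈ −1.13, so ΔY = k × (−c·ΔT) = (−$295.2 billion) / 0.708 ≈ −$416.9 billion.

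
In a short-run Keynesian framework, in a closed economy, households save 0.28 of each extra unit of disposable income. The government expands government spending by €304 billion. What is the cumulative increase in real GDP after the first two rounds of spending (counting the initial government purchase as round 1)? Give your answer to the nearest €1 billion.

€523 billion

MPC = 1 − MPS = 1 − 0.28 = 0.72.
Round 1 adds ΔG = €304 billion; each later round is MPC = 0.72 times the previous.
After 2 rounds: 304 + 218.88 = ΔG·(1 − c^2)/(1 − c) = 304 × (1 − 0.5184)/0.28 ≈ €523 billion.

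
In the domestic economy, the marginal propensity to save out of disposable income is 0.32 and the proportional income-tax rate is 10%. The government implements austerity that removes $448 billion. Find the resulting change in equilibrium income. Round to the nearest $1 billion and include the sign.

MPC = 1 − MPS = 1 − 0.32 = 0.68.
Spending multiplier = 1/(1 − c(1−t)) = 1/(1 − 0.68×0.9) = 1/0.388 ≈ 2.577.
ΔY = k × ΔG = (−$448 billion) / 0.388 ≈ −$1,155 billion.

−$1,155 billion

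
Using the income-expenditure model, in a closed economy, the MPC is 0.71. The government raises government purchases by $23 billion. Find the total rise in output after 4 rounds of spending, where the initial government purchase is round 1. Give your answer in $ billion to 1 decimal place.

$59.2 billion

Round 1 adds ΔG = $23 billion; each later round is MPC = 0.71 times the previous.
After 4 rounds: 23 + 16.33 + 11.5943 + 8.231953 = ΔG·(1 − c^4)/(1 − c) = 23 × (1 − 0.25411681)/0.29 ≈ $59.2 billion.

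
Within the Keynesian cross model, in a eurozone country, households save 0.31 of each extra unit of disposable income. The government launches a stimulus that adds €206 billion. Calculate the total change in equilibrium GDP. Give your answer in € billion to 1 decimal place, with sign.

+€664.5 billion

MPC = 1 − MPS = 1 − 0.31 = 0.69.
Government-spending multiplier = 1/(1 − MPC) = 1/(1 − 0.69) = 1/0.31 ≈ 3.226.
ΔY = k × ΔG = (+€206 billion) / 0.31 ≈ +€664.5 billion.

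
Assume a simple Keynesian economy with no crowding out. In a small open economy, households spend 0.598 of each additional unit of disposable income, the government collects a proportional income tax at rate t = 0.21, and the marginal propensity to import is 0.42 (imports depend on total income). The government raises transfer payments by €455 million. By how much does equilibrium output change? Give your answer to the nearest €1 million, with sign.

The transfer change shifts disposable income by +€455 million, so first-round consumption changes by c·ΔTR = 0.598 × (+€455 million) = +€272.09 million.
Expenditure multiplier = 1/(1 − c(1−t) + m) = 1/(1 − 0.598×0.79 + 0.42) = 1/0.94758 ≈ 1.055.
The transfer multiplier is c × k ≈ 0.631, so ΔY = k × (c·ΔTR) = (+€272.09 million) / 0.94758 ≈ +€287 million.

+€287 million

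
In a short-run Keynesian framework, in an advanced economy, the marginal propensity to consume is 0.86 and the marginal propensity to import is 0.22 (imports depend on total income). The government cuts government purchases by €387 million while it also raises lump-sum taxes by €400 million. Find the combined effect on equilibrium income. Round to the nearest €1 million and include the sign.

Expenditure multiplier = 1/(1 − c + m) = 1/(1 − 0.86 + 0.22) = 1/0.36 ≈ 2.778.
ΔG contributes k·ΔG = (−€387 million) / 0.36 = −€1,075 million.
ΔT of +€400 million changes first-round spending by −c·ΔT = −€344 million, contributing k·(−c·ΔT) = (−€344 million) / 0.36 ≈ −€955.6 million.
Net ΔY = k(ΔG − c·ΔT) = (−€731 million) / 0.36 ≈ −€2,031 million.

−€2,031 million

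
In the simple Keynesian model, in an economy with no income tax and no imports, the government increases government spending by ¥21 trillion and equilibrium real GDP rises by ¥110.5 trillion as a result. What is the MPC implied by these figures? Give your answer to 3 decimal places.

0.810

Implied spending multiplier k = ΔY/ΔG = 110.5/21 ≈ 5.2619.
Since k = 1/(1 − MPC), MPC = 1 − 1/k = 1 − ΔG/ΔY = 1 − 21/110.5 ≈ 0.810.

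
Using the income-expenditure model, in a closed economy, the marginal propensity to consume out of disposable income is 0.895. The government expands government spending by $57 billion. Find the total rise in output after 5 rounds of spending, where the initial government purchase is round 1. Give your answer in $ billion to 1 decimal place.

$231.1 billion

Round 1 adds ΔG = $57 billion; each later round is MPC = 0.895 times the previous.
After 5 rounds: 57 + 51.015 + 45.658425 + 40.864290375 + 36.573539885625 = ΔG·(1 − c^5)/(1 − c) = 57 × (1 − 0.574268740309375)/0.105 ≈ $231.1 billion.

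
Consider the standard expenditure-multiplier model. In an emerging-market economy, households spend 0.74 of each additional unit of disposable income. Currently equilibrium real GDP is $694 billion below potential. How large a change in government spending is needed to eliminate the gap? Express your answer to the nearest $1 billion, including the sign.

Spending multiplier = 1/(1 − MPC) = 1/(1 − 0.74) = 1/0.26 ≈ 3.846.
Need ΔY = +$694 billion, so ΔG = ΔY/k = (+$694 billion) × 0.26 ≈ +$180 billion.
The government should increase government spending by $180 billion.

+$180 billion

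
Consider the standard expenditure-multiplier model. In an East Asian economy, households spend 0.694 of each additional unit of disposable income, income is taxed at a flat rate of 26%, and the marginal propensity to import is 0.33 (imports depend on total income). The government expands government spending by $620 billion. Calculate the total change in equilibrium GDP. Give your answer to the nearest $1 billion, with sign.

Expenditure multiplier = 1/(1 − c(1−t) + m) = 1/(1 − 0.694×0.74 + 0.33) = 1/0.81644 ≈ 1.225.
ΔY = k × ΔG = (+$620 billion) / 0.81644 ≈ +$759 billion.

+$759 billion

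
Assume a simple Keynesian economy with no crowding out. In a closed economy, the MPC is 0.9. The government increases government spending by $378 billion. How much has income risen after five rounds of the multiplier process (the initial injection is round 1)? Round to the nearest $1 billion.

$1,548 billion

Round 1 adds ΔG = $378 billion; each later round is MPC = 0.9 times the previous.
After 5 rounds: 378 + 340.2 + 306.18 + 275.562 + 248.0058 = ΔG·(1 − c^5)/(1 − c) = 378 × (1 − 0.59049)/0.1 ≈ $1,548 billion.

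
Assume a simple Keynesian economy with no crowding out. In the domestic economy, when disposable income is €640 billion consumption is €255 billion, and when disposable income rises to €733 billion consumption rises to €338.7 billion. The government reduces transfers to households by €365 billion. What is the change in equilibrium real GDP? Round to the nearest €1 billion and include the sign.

MPC = ΔC/ΔYd = (338.7 − 255)/(733 − 640) = 83.7/93 = 0.9.
The transfer change shifts disposable income by −€365 billion, so first-round consumption changes by c·ΔTR = 0.9 × (−€365 billion) = −€328.5 billion.
Expenditure multiplier = 1/(1 − MPC) = 1/(1 − 0.9) = 1/0.1 = 10.
The transfer multiplier is c × k = 9, so ΔY = k × (c·ΔTR) = (−€328.5 billion) / 0.1 = −€3,285 billion.

−€3,285 billion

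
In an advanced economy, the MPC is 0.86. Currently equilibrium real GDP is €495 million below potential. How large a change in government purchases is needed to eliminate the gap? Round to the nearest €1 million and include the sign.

Spending multiplier = 1/(1 − MPC) = 1/(1 − 0.86) = 1/0.14 ≈ 7.143.
Need ΔY = +€495 million, so ΔG = ΔY/k = (+€495 million) × 0.14 ≈ +€69 million.
The government should increase government purchases by €69 million.

+€69 million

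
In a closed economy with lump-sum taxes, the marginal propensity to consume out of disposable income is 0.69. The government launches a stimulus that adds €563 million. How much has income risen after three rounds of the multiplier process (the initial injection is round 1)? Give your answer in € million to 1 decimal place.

Round 1 adds ΔG = €563 million; each later round is MPC = 0.69 times the previous.
After 3 rounds: 563 + 388.47 + 268.0443 = ΔG·(1 − c^3)/(1 − c) = 563 × (1 − 0.328509)/0.31 ≈ €1,219.5 million.

€1,219.5 million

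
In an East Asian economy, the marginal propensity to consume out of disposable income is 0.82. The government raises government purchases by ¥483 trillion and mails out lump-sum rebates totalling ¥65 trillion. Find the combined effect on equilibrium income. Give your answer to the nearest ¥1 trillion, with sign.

Expenditure multiplier = 1/(1 − MPC) = 1/(1 − 0.82) = 1/0.18 ≈ 5.556.
ΔG contributes k·ΔG = (+¥483 trillion) / 0.18 ≈ +¥2,683.3 trillion.
ΔT of −¥65 trillion changes first-round spending by −c·ΔT = +¥53.3 trillion, contributing k·(−c·ΔT) = (+¥53.3 trillion) / 0.18 ≈ +¥296.1 trillion.
Net ΔY = k(ΔG − c·ΔT) = (+¥536.3 trillion) / 0.18 ≈ +¥2,979 trillion.

+¥2,979 trillion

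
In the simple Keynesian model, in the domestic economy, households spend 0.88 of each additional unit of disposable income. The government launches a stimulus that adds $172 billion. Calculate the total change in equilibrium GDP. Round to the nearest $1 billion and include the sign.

Spending multiplier = 1/(1 − MPC) = 1/(1 − 0.88) = 1/0.12 ≈ 8.333.
ΔY = k × ΔG = (+$172 billion) / 0.12 ≈ +$1,433 billion.

+$1,433 billion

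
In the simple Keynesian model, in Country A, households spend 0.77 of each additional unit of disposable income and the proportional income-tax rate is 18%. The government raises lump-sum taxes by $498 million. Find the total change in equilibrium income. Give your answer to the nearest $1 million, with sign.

−$1,040 million

A lump-sum tax change of +$498 million shifts disposable income by −$498 million; first-round consumption changes by −c × ΔT = −0.77 × (+$498 million) = −$383.46 million.
Expenditure multiplier = 1/(1 − c(1−t)) = 1/(1 − 0.77×0.82) = 1/0.3686 ≈ 2.713.
The tax multiplier is −c × k ≈ −2.089, so ΔY = k × (−c·ΔT) = (−$383.46 million) / 0.3686 ≈ −$1,040 million.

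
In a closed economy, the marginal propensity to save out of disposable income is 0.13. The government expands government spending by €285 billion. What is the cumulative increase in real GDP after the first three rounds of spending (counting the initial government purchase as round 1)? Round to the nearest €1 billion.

€749 billion

MPC = 1 − MPS = 1 − 0.13 = 0.87.
Round 1 adds ΔG = €285 billion; each later round is MPC = 0.87 times the previous.
After 3 rounds: 285 + 247.95 + 215.7165 = ΔG·(1 − c^3)/(1 − c) = 285 × (1 − 0.658503)/0.13 ≈ €749 billion.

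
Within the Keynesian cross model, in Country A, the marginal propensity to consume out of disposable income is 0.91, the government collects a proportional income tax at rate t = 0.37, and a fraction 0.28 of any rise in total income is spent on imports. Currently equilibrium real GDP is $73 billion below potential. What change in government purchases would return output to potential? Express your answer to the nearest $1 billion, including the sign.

+$52 billion

Spending multiplier = 1/(1 − c(1−t) + m) = 1/(1 − 0.91×0.63 + 0.28) = 1/0.7067 ≈ 1.415.
Need ΔY = +$73 billion, so ΔG = ΔY/k = (+$73 billion) × 0.7067 ≈ +$52 billion.
The government should increase government purchases by $52 billion.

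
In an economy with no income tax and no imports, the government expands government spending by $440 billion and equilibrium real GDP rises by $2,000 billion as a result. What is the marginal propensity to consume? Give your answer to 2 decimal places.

Implied spending multiplier k = ΔY/ΔG = 2,000/440 ≈ 4.5455.
Since k = 1/(1 − MPC), MPC = 1 − 1/k = 1 − ΔG/ΔY = 1 − 440/2,000 = 0.78.

0.78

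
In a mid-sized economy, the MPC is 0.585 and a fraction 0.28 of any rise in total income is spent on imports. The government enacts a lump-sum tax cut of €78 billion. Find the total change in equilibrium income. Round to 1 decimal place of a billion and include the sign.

A lump-sum tax change of −€78 billion shifts disposable income by +€78 billion; first-round consumption changes by −c × ΔT = −0.585 × (−€78 billion) = +€45.63 billion.
Expenditure multiplier = 1/(1 − c + m) = 1/(1 − 0.585 + 0.28) = 1/0.695 ≈ 1.439.
The tax multiplier is −c × k ≈ −0.842, so ΔY = k × (−c·ΔT) = (+€45.63 billion) / 0.695 ≈ +€65.7 billion.

+€65.7 billion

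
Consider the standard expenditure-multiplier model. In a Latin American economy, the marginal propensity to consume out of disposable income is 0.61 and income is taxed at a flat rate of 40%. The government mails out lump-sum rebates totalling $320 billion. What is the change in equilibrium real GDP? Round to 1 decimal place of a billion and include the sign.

+$307.9 billion

A lump-sum tax change of −$320 billion shifts disposable income by +$320 billion; first-round consumption changes by −c × ΔT = −0.61 × (−$320 billion) = +$195.2 billion.
Expenditure multiplier = 1/(1 − c(1−t)) = 1/(1 − 0.61×0.6) = 1/0.634 ≈ 1.577.
The tax multiplier is −c × k ≈ −0.962, so ΔY = k × (−c·ΔT) = (+$195.2 billion) / 0.634 ≈ +$307.9 billion.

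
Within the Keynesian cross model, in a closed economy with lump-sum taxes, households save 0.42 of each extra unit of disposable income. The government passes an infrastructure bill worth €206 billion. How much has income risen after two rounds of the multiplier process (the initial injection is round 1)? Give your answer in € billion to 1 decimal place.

€325.5 billion

MPC = 1 − MPS = 1 − 0.42 = 0.58.
Round 1 adds ΔG = €206 billion; each later round is MPC = 0.58 times the previous.
After 2 rounds: 206 + 119.48 = ΔG·(1 − c^2)/(1 − c) = 206 × (1 − 0.3364)/0.42 ≈ €325.5 billion.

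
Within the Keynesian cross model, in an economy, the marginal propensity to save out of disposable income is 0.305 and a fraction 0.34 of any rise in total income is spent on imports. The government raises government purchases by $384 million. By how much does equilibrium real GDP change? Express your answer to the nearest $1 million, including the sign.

MPC = 1 − MPS = 1 − 0.305 = 0.695.
Government-spending multiplier = 1/(1 − c + m) = 1/(1 − 0.695 + 0.34) = 1/0.645 ≈ 1.55.
ΔY = k × ΔG = (+$384 million) / 0.645 ≈ +$595 million.

+$595 million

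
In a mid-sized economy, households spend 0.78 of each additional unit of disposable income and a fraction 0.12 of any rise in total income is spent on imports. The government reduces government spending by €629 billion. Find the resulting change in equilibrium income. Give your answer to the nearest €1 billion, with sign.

−€1,850 billion

Expenditure multiplier = 1/(1 − c + m) = 1/(1 − 0.78 + 0.12) = 1/0.34 ≈ 2.941.
ΔY = k × ΔG = (−€629 billion) / 0.34 = −€1,850 billion.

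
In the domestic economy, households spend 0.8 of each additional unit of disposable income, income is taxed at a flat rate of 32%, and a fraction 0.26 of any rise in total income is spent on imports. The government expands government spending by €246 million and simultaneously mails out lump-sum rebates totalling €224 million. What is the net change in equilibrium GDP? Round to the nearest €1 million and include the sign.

Expenditure multiplier = 1/(1 − c(1−t) + m) = 1/(1 − 0.8×0.68 + 0.26) = 1/0.716 ≈ 1.397.
ΔG contributes k·ΔG = (+€246 million) / 0.716 ≈ +€343.6 million.
ΔT of −€224 million changes first-round spending by −c·ΔT = +€179.2 million, contributing k·(−c·ΔT) = (+€179.2 million) / 0.716 ≈ +€250.3 million.
Net ΔY = k(ΔG − c·ΔT) = (+€425.2 million) / 0.716 ≈ +€594 million.

+€594 million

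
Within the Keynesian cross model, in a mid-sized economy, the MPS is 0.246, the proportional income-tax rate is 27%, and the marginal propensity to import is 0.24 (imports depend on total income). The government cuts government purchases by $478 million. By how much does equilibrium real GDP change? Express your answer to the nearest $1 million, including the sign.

−$693 million

MPC = 1 − MPS = 1 − 0.246 = 0.754.
Spending multiplier = 1/(1 − c(1−t) + m) = 1/(1 − 0.754×0.73 + 0.24) = 1/0.68958 ≈ 1.45.
ΔY = k × ΔG = (−$478 million) / 0.68958 ≈ −$693 million.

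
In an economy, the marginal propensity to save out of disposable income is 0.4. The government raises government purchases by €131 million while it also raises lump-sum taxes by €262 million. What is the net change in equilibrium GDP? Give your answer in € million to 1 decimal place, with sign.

MPC = 1 − MPS = 1 − 0.4 = 0.6.
Expenditure multiplier = 1/(1 − MPC) = 1/(1 − 0.6) = 1/0.4 = 2.5.
ΔG contributes k·ΔG = (+€131 million) / 0.4 = +€327.5 million.
ΔT of +€262 million changes first-round spending by −c·ΔT = −€157.2 million, contributing k·(−c·ΔT) = (−€157.2 million) / 0.4 = −€393 million.
Net ΔY = k(ΔG − c·ΔT) = (−€26.2 million) / 0.4 = −€65.5 million.

−€65.5 million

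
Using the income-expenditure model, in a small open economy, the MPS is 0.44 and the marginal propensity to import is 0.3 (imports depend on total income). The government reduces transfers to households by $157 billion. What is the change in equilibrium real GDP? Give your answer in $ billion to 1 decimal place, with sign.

MPC = 1 − MPS = 1 − 0.44 = 0.56.
The transfer change shifts disposable income by −$157 billion, so first-round consumption changes by c·ΔTR = 0.56 × (−$157 billion) = −$87.92 billion.
Expenditure multiplier = 1/(1 − c + m) = 1/(1 − 0.56 + 0.3) = 1/0.74 ≈ 1.351.
The transfer multiplier is c × k ≈ 0.757, so ΔY = k × (c·ΔTR) = (−$87.92 billion) / 0.74 ≈ −$118.8 billion.

−$118.8 billion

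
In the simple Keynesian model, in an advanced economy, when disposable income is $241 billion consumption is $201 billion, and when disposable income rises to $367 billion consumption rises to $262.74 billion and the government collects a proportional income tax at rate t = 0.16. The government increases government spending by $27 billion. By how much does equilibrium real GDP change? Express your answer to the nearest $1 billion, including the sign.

+$46 billion

MPC = ΔC/ΔYd = (262.74 − 201)/(367 − 241) = 61.74/126 = 0.49.
Spending multiplier = 1/(1 − c(1−t)) = 1/(1 − 0.49×0.84) = 1/0.5884 ≈ 1.7.
ΔY = k × ΔG = (+$27 billion) / 0.5884 ≈ +$46 billion.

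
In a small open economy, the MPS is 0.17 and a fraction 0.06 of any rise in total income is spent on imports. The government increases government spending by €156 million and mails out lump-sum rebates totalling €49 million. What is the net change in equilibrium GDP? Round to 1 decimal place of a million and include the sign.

MPC = 1 − MPS = 1 − 0.17 = 0.83.
Expenditure multiplier = 1/(1 − c + m) = 1/(1 − 0.83 + 0.06) = 1/0.23 ≈ 4.348.
ΔG contributes k·ΔG = (+€156 million) / 0.23 ≈ +€678.3 million.
ΔT of −€49 million changes first-round spending by −c·ΔT = +€40.67 million, contributing k·(−c·ΔT) = (+€40.67 million) / 0.23 ≈ +€176.8 million.
Net ΔY = k(ΔG − c·ΔT) = (+€196.67 million) / 0.23 ≈ +€855.1 million.

+€855.1 million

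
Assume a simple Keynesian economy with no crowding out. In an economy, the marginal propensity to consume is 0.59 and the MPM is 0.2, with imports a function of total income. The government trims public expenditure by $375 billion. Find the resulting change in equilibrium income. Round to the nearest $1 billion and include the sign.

−$615 billion

Expenditure multiplier = 1/(1 − c + m) = 1/(1 − 0.59 + 0.2) = 1/0.61 ≈ 1.639.
ΔY = k × ΔG = (−$375 billion) / 0.61 ≈ −$615 billion.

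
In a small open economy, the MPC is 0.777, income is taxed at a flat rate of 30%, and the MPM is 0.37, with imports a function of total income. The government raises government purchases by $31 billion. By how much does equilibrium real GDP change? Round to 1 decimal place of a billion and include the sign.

Government-spending multiplier = 1/(1 − c(1−t) + m) = 1/(1 − 0.777×0.7 + 0.37) = 1/0.8261 ≈ 1.211.
ΔY = k × ΔG = (+$31 billion) / 0.8261 ≈ +$37.5 billion.

+$37.5 billion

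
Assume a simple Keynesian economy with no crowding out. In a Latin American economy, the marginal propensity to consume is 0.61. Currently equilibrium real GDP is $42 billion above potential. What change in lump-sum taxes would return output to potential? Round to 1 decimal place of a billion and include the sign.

+$26.9 billion

Spending multiplier = 1/(1 − MPC) = 1/(1 − 0.61) = 1/0.39 ≈ 2.564.
Tax multiplier = −c·k = −0.61/0.39 ≈ −1.564. Need ΔY = −$42 billion, so ΔT = ΔY/(−c·k) = −(−$42 billion) × 0.39 / 0.61 ≈ +$26.9 billion.
The government should raise lump-sum taxes by $26.9 billion.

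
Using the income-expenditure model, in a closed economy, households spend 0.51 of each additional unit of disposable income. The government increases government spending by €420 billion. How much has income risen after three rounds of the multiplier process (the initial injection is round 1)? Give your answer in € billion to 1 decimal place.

Round 1 adds ΔG = €420 billion; each later round is MPC = 0.51 times the previous.
After 3 rounds: 420 + 214.2 + 109.242 = ΔG·(1 − c^3)/(1 − c) = 420 × (1 − 0.132651)/0.49 ≈ €743.4 billion.

€743.4 billion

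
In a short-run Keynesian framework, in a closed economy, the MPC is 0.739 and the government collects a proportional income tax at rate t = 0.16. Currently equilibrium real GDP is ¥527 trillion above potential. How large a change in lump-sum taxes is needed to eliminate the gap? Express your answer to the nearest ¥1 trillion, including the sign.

Spending multiplier = 1/(1 − c(1−t)) = 1/(1 − 0.739×0.84) = 1/0.37924 ≈ 2.637.
Tax multiplier = −c·k = −0.739/0.37924 ≈ −1.949. Need ΔY = −¥527 trillion, so ΔT = ΔY/(−c·k) = −(−¥527 trillion) × 0.37924 / 0.739 ≈ +¥270 trillion.
The government should raise lump-sum taxes by ¥270 trillion.

+¥270 trillion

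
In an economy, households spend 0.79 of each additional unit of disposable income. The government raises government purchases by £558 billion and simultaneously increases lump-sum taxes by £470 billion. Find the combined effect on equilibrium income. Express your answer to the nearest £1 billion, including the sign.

+£889 billion

Expenditure multiplier = 1/(1 − MPC) = 1/(1 − 0.79) = 1/0.21 ≈ 4.762.
ΔG contributes k·ΔG = (+£558 billion) / 0.21 ≈ +£2,657.1 billion.
ΔT of +£470 billion changes first-round spending by −c·ΔT = −£371.3 billion, contributing k·(−c·ΔT) = (−£371.3 billion) / 0.21 ≈ −£1,768.1 billion.
Net ΔY = k(ΔG − c·ΔT) = (+£186.7 billion) / 0.21 ≈ +£889 billion.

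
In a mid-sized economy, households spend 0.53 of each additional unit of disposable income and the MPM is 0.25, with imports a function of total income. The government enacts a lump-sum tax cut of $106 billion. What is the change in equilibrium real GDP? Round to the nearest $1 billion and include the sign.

+$78 billion

A lump-sum tax change of −$106 billion shifts disposable income by +$106 billion; first-round consumption changes by −c × ΔT = −0.53 × (−$106 billion) = +$56.18 billion.
Expenditure multiplier = 1/(1 − c + m) = 1/(1 − 0.53 + 0.25) = 1/0.72 ≈ 1.389.
The tax multiplier is −c × k ≈ −0.736, so ΔY = k × (−c·ΔT) = (+$56.18 billion) / 0.72 ≈ +$78 billion.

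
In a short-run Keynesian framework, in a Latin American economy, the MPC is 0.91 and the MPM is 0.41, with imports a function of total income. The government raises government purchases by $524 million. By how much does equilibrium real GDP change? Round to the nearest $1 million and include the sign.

+$1,048 million

Government-spending multiplier = 1/(1 − c + m) = 1/(1 − 0.91 + 0.41) = 1/0.5 = 2.
ΔY = k × ΔG = (+$524 million) / 0.5 = +$1,048 million.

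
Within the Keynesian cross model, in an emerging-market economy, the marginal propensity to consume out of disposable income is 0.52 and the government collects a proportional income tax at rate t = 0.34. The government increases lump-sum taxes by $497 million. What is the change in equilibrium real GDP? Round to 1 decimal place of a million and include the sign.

A lump-sum tax change of +$497 million shifts disposable income by −$497 million; first-round consumption changes by −c × ΔT = −0.52 × (+$497 million) = −$258.44 million.
Expenditure multiplier = 1/(1 − c(1−t)) = 1/(1 − 0.52×0.66) = 1/0.6568 ≈ 1.523.
The tax multiplier is −c × k ≈ −0.792, so ΔY = k × (−c·ΔT) = (−$258.44 million) / 0.6568 ≈ −$393.5 million.

−$393.5 million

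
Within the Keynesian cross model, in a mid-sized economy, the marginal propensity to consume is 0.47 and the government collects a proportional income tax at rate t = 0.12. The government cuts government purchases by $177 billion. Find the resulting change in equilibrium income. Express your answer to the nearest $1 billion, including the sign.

−$302 billion

Government-spending multiplier = 1/(1 − c(1−t)) = 1/(1 − 0.47×0.88) = 1/0.5864 ≈ 1.705.
ΔY = k × ΔG = (−$177 billion) / 0.5864 ≈ −$302 billion.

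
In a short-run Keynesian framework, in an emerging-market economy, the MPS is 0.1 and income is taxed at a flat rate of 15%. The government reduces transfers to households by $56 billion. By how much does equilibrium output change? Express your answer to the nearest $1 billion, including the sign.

−$214 billion

MPC = 1 − MPS = 1 − 0.1 = 0.9.
The transfer change shifts disposable income by −$56 billion, so first-round consumption changes by c·ΔTR = 0.9 × (−$56 billion) = −$50.4 billion.
Expenditure multiplier = 1/(1 − c(1−t)) = 1/(1 − 0.9×0.85) = 1/0.235 ≈ 4.255.
The transfer multiplier is c × k ≈ 3.83, so ΔY = k × (c·ΔTR) = (−$50.4 billion) / 0.235 ≈ −$214 billion.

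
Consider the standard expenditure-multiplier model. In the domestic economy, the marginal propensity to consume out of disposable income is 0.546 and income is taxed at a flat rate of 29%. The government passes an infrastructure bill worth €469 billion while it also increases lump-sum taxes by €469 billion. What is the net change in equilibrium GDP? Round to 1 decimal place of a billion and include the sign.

+€347.7 billion

Expenditure multiplier = 1/(1 − c(1−t)) = 1/(1 − 0.546×0.71) = 1/0.61234 ≈ 1.633.
ΔG contributes k·ΔG = (+€469 billion) / 0.61234 ≈ +€765.9 billion.
ΔT of +€469 billion changes first-round spending by −c·ΔT = −€256.074 billion, contributing k·(−c·ΔT) = (−€256.074 billion) / 0.61234 ≈ −€418.2 billion.
Net ΔY = k(ΔG − c·ΔT) = (+€212.926 billion) / 0.61234 ≈ +€347.7 billion.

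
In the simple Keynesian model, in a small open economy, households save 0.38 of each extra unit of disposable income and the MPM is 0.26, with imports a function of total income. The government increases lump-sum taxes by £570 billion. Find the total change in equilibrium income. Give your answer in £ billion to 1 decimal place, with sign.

MPC = 1 − MPS = 1 − 0.38 = 0.62.
A lump-sum tax change of +£570 billion shifts disposable income by −£570 billion; first-round consumption changes by −c × ΔT = −0.62 × (+£570 billion) = −£353.4 billion.
Expenditure multiplier = 1/(1 − c + m) = 1/(1 − 0.62 + 0.26) = 1/0.64 ≈ 1.563.
The tax multiplier is −c × k ≈ −0.969, so ΔY = k × (−c·ΔT) = (−£353.4 billion) / 0.64 ≈ −£552.2 billion.

−£552.2 billion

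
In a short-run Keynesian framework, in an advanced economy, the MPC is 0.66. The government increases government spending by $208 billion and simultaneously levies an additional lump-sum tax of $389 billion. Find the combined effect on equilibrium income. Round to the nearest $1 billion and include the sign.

−$143 billion

Expenditure multiplier = 1/(1 − MPC) = 1/(1 − 0.66) = 1/0.34 ≈ 2.941.
ΔG contributes k·ΔG = (+$208 billion) / 0.34 ≈ +$611.8 billion.
ΔT of +$389 billion changes first-round spending by −c·ΔT = −$256.74 billion, contributing k·(−c·ΔT) = (−$256.74 billion) / 0.34 ≈ −$755.1 billion.
Net ΔY = k(ΔG − c·ΔT) = (−$48.74 billion) / 0.34 ≈ −$143 billion.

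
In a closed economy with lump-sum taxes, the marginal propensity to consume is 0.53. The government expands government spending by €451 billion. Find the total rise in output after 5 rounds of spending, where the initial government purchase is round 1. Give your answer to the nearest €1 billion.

€919 billion

Round 1 adds ΔG = €451 billion; each later round is MPC = 0.53 times the previous.
After 5 rounds: 451 + 239.03 + 126.6859 + 67.143527 + 35.58606931 = ΔG·(1 − c^5)/(1 − c) = 451 × (1 − 0.0418195493)/0.47 ≈ €919 billion.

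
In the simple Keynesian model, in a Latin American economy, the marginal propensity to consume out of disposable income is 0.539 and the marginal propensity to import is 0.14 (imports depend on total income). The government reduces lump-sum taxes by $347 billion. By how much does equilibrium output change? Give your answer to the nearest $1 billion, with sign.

+$311 billion

A lump-sum tax change of −$347 billion shifts disposable income by +$347 billion; first-round consumption changes by −c × ΔT = −0.539 × (−$347 billion) = +$187.033 billion.
Expenditure multiplier = 1/(1 − c + m) = 1/(1 − 0.539 + 0.14) = 1/0.601 ≈ 1.664.
The tax multiplier is −c × k ≈ −0.897, so ΔY = k × (−c·ΔT) = (+$187.033 billion) / 0.601 ≈ +$311 billion.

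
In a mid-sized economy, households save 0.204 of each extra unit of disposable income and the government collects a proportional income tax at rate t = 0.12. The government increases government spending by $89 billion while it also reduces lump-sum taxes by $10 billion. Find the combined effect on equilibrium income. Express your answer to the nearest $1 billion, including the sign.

MPC = 1 − MPS = 1 − 0.204 = 0.796.
Expenditure multiplier = 1/(1 − c(1−t)) = 1/(1 − 0.796×0.88) = 1/0.29952 ≈ 3.339.
ΔG contributes k·ΔG = (+$89 billion) / 0.29952 ≈ +$297.1 billion.
ΔT of −$10 billion changes first-round spending by −c·ΔT = +$7.96 billion, contributing k·(−c·ΔT) = (+$7.96 billion) / 0.29952 ≈ +$26.6 billion.
Net ΔY = k(ΔG − c·ΔT) = (+$96.96 billion) / 0.29952 ≈ +$324 billion.

+$324 billion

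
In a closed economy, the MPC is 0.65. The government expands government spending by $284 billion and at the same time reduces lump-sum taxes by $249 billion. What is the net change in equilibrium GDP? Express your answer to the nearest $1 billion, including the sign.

+$1,274 billion

Expenditure multiplier = 1/(1 − MPC) = 1/(1 − 0.65) = 1/0.35 ≈ 2.857.
ΔG contributes k·ΔG = (+$284 billion) / 0.35 ≈ +$811.4 billion.
ΔT of −$249 billion changes first-round spending by −c·ΔT = +$161.85 billion, contributing k·(−c·ΔT) = (+$161.85 billion) / 0.35 ≈ +$462.4 billion.
Net ΔY = k(ΔG − c·ΔT) = (+$445.85 billion) / 0.35 ≈ +$1,274 billion.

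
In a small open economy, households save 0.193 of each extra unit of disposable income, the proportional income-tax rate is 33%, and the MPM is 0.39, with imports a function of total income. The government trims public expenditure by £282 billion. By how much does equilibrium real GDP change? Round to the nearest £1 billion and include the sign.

−£332 billion

MPC = 1 − MPS = 1 − 0.193 = 0.807.
Government-spending multiplier = 1/(1 − c(1−t) + m) = 1/(1 − 0.807×0.67 + 0.39) = 1/0.84931 ≈ 1.177.
ΔY = k × ΔG = (−£282 billion) / 0.84931 ≈ −£332 billion.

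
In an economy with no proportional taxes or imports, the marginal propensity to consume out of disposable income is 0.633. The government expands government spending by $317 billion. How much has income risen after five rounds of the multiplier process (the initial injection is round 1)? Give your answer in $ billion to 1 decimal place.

$776.0 billion

Round 1 adds ΔG = $317 billion; each later round is MPC = 0.633 times the previous.
After 5 rounds: 317 + 200.661 + 127.018413 + 80.402655429 + 50.894880886557 = ΔG·(1 − c^5)/(1 − c) = 317 × (1 − 0.101629210098393)/0.367 ≈ $776 billion.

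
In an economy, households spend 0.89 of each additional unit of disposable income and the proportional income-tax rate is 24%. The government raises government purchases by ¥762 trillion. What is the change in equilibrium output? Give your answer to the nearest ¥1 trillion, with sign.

+¥2,355 trillion

Government-spending multiplier = 1/(1 − c(1−t)) = 1/(1 − 0.89×0.76) = 1/0.3236 ≈ 3.09.
ΔY = k × ΔG = (+¥762 trillion) / 0.3236 ≈ +¥2,355 trillion.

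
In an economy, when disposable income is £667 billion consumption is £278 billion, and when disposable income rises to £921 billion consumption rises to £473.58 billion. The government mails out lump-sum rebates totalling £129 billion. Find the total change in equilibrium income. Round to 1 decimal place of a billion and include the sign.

MPC = ΔC/ΔYd = (473.58 − 278)/(921 − 667) = 195.58/254 = 0.77.
A lump-sum tax change of −£129 billion shifts disposable income by +£129 billion; first-round consumption changes by −c × ΔT = −0.77 × (−£129 billion) = +£99.33 billion.
Expenditure multiplier = 1/(1 − MPC) = 1/(1 − 0.77) = 1/0.23 ≈ 4.348.
The tax multiplier is −c × k ≈ −3.348, so ΔY = k × (−c·ΔT) = (+£99.33 billion) / 0.23 ≈ +£431.9 billion.

+£431.9 billion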